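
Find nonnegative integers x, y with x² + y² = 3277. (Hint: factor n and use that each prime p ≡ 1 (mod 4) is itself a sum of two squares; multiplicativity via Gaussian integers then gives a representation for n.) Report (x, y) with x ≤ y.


Step 1: Factor n = 3277 = 29 · 113.
Step 2: Check the mod-4 condition on each prime factor: 29 ≡ 1 (mod 4), exponent 1; 113 ≡ 1 (mod 4), exponent 1.
All primes ≡ 3 (mod 4) appear to even exponent (or don't appear), so by the two-squares theorem n IS expressible as a sum of two squares.
Step 3: Build a representation. Here n = 29 · 113 is a product of primes ≡ 1 (mod 4). Each prime p ≡ 1 (mod 4) is itself a sum of two squares; find a² by testing p − a² for a perfect square:
  29: 29 − 1² = 28, 29 − 2² = 25 = 5² ⇒ 29 = 2² + 5².
  113: 113 − 1² = 112, 113 − 2² = 109, 113 − 3² = 104, 113 − 4² = 97, 113 − 5² = 88, 113 − 6² = 77, 113 − 7² = 64 = 8² ⇒ 113 = 7² + 8².
  Combine using the Brahmagupta–Fibonacci identity (a² + b²)(c² + d²) = (ac − bd)² + (ad + bc)² = (ac + bd)² + (ad − bc)²:
  29 · 113 = 3277: from (2² + 5²)(7² + 8²), take (2·7 − 5·8, 2·8 + 5·7) = (14 − 40, 16 + 35) = (-26, 51); dropping signs (only squares matter) gives (26, 51); check 26² + 51² = 676 + 2601 = 3277 ✓.
Step 4: Order so x ≤ y and verify: 26² + 51² = 676 + 2601 = 3277 = n. ✓

n = 3277 = 26² + 51² (one valid representation with x ≤ y).


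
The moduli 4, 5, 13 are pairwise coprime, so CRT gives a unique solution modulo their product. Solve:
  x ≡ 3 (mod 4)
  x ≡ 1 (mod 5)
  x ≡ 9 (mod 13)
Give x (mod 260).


Moduli 4, 5, 13 are pairwise coprime; by CRT there is a unique solution modulo M = 4 · 5 · 13 = 260.
Solve pairwise, accumulating the modulus:
  Start with x ≡ 3 (mod 4).
  Combine with x ≡ 1 (mod 5): since gcd(4, 5) = 1, we get a unique residue mod 20.
    Write x = 3 + 4·t and substitute into x ≡ 1 (mod 5): 4·t ≡ 1 − 3 = -2 (mod 5).
    Reduce coefficients mod 5: 4·t ≡ 3 (mod 5).
    The inverse of 4 mod 5 is 4 (since 4·4 = 16 = 3·5 + 1), so t ≡ 4·3 = 12 ≡ 2 (mod 5).
    Then x = 3 + 4·2 = 11, valid modulo lcm(4, 5) = 20: x ≡ 11 (mod 20).
  Combine with x ≡ 9 (mod 13): since gcd(20, 13) = 1, we get a unique residue mod 260.
    Write x = 11 + 20·t and substitute into x ≡ 9 (mod 13): 20·t ≡ 9 − 11 = -2 (mod 13).
    Reduce coefficients mod 13: 7·t ≡ 11 (mod 13).
    The inverse of 7 mod 13 is 2 (since 7·2 = 14 = 1·13 + 1), so t ≡ 2·11 = 22 ≡ 9 (mod 13).
    Then x = 11 + 20·9 = 191, valid modulo lcm(20, 13) = 260: x ≡ 191 (mod 260).
Verify: 191 mod 4 = 3 ✓, 191 mod 5 = 1 ✓, 191 mod 13 = 9 ✓.

x ≡ 191 (mod 260).


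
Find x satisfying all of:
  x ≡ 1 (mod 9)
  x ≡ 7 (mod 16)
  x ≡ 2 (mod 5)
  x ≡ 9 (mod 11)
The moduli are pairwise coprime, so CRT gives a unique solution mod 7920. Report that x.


Product of moduli M = 9 · 16 · 5 · 11 = 7920.
Merge one congruence at a time:
  Start: x ≡ 1 (mod 9).
  Combine with x ≡ 7 (mod 16); new modulus lcm = 144.
    Write x = 1 + 9·t and substitute into x ≡ 7 (mod 16): 9·t ≡ 7 − 1 = 6 (mod 16).
    The inverse of 9 mod 16 is 9 (since 9·9 = 81 = 5·16 + 1), so t ≡ 9·6 = 54 ≡ 6 (mod 16).
    Then x = 1 + 9·6 = 55, valid modulo lcm(9, 16) = 144: x ≡ 55 (mod 144).
  Combine with x ≡ 2 (mod 5); new modulus lcm = 720.
    Write x = 55 + 144·t and substitute into x ≡ 2 (mod 5): 144·t ≡ 2 − 55 = -53 (mod 5).
    Reduce coefficients mod 5: 4·t ≡ 2 (mod 5).
    The inverse of 4 mod 5 is 4 (since 4·4 = 16 = 3·5 + 1), so t ≡ 4·2 = 8 ≡ 3 (mod 5).
    Then x = 55 + 144·3 = 487, valid modulo lcm(144, 5) = 720: x ≡ 487 (mod 720).
  Combine with x ≡ 9 (mod 11); new modulus lcm = 7920.
    Write x = 487 + 720·t and substitute into x ≡ 9 (mod 11): 720·t ≡ 9 − 487 = -478 (mod 11).
    Reduce coefficients mod 11: 5·t ≡ 6 (mod 11).
    The inverse of 5 mod 11 is 9 (since 5·9 = 45 = 4·11 + 1), so t ≡ 9·6 = 54 ≡ 10 (mod 11).
    Then x = 487 + 720·10 = 7687, valid modulo lcm(720, 11) = 7920: x ≡ 7687 (mod 7920).
Verify against each original: 7687 mod 9 = 1, 7687 mod 16 = 7, 7687 mod 5 = 2, 7687 mod 11 = 9.

x ≡ 7687 (mod 7920).


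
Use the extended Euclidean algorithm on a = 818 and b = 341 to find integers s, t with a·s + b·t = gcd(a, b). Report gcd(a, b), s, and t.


Euclidean algorithm on (818, 341) — divide until remainder is 0:
  818 = 2 · 341 + 136
  341 = 2 · 136 + 69
  136 = 1 · 69 + 67
  69 = 1 · 67 + 2
  67 = 33 · 2 + 1
  2 = 2 · 1 + 0
gcd(818, 341) = 1.
Track Bezout coefficients alongside the remainders: start with r₀ = 818 = a·1 + b·0 (s = 1, t = 0) and r₁ = 341 = a·0 + b·1 (s = 0, t = 1); each new remainder r_{k+1} = r_{k-1} − q_k·r_k inherits s_{k+1} = s_{k-1} − q_k·s_k, t_{k+1} = t_{k-1} − q_k·t_k, so r_k = a·s_k + b·t_k at every step:
  q = 2: r = 136, s = 1 − 2·0 = 1, t = 0 − 2·1 = -2  (check: 818·1 + 341·(-2) = 136)
  q = 2: r = 69, s = 0 − 2·1 = -2, t = 1 − 2·(-2) = 5  (check: 818·(-2) + 341·5 = 69)
  q = 1: r = 67, s = 1 − 1·(-2) = 3, t = -2 − 1·5 = -7  (check: 818·3 + 341·(-7) = 67)
  q = 1: r = 2, s = -2 − 1·3 = -5, t = 5 − 1·(-7) = 12  (check: 818·(-5) + 341·12 = 2)
  q = 33: r = 1, s = 3 − 33·(-5) = 168, t = -7 − 33·12 = -403  (check: 818·168 + 341·(-403) = 1)
The row with r = 1 (the gcd) gives the Bezout coefficients s = 168, t = -403.
Result: 818 · (168) + 341 · (-403) = 1.

gcd(818, 341) = 1; s = 168, t = -403 (check: 818·168 + 341·(-403) = 1).


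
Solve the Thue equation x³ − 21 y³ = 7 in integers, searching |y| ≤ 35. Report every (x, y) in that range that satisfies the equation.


The equation is x³ - 21y³ = 7. For fixed y, x³ = 21·y³ + 7, so a solution requires the RHS to be a perfect cube.
Strategy: iterate y from -35 to 35, compute RHS = 21·y³ + 7, and check whether it is a (positive or negative) perfect cube.
Check small values of y:
  y = 0: RHS = 7 is not a perfect cube.
  y = 1: RHS = 28 is not a perfect cube.
  y = -1: RHS = -14 is not a perfect cube.
  y = 2: RHS = 175 is not a perfect cube.
  y = -2: RHS = -161 is not a perfect cube.
  y = 3: RHS = 574 is not a perfect cube.
  y = -3: RHS = -560 is not a perfect cube.
Continuing the search up to |y| = 35 finds no solutions either.
No (x, y) in the scanned range satisfies the equation.

No integer solutions with |y| ≤ 35.


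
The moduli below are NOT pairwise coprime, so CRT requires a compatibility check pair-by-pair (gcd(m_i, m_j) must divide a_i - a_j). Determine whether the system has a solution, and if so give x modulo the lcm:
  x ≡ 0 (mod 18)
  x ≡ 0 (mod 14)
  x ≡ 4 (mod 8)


Moduli 18, 14, 8 are not pairwise coprime, so CRT works modulo lcm(m_i) when all pairwise compatibility conditions hold.
Pairwise compatibility: gcd(m_i, m_j) must divide a_i - a_j for every pair.
Merge one congruence at a time:
  Start: x ≡ 0 (mod 18).
  Combine with x ≡ 0 (mod 14): gcd(18, 14) = 2; 0 - 0 = 0, which IS divisible by 2, so compatible.
    Write x = 0 + 18·t and substitute into x ≡ 0 (mod 14): 18·t ≡ 0 − 0 = 0 (mod 14).
    Divide the congruence (and modulus) by g = 2: 9·t ≡ 0 (mod 7).
    Reduce coefficients mod 7: 2·t ≡ 0 (mod 7).
    The inverse of 2 mod 7 is 4 (since 2·4 = 8 = 1·7 + 1), so t ≡ 4·0 = 0 ≡ 0 (mod 7).
    Then x = 0 + 18·0 = 0, valid modulo lcm(18, 14) = 126: x ≡ 0 (mod 126).
  Combine with x ≡ 4 (mod 8): gcd(126, 8) = 2; 4 - 0 = 4, which IS divisible by 2, so compatible.
    Write x = 0 + 126·t and substitute into x ≡ 4 (mod 8): 126·t ≡ 4 − 0 = 4 (mod 8).
    Divide the congruence (and modulus) by g = 2: 63·t ≡ 2 (mod 4).
    Reduce coefficients mod 4: 3·t ≡ 2 (mod 4).
    The inverse of 3 mod 4 is 3 (since 3·3 = 9 = 2·4 + 1), so t ≡ 3·2 = 6 ≡ 2 (mod 4).
    Then x = 0 + 126·2 = 252, valid modulo lcm(126, 8) = 504: x ≡ 252 (mod 504).
Verify: 252 mod 18 = 0, 252 mod 14 = 0, 252 mod 8 = 4.

x ≡ 252 (mod 504).


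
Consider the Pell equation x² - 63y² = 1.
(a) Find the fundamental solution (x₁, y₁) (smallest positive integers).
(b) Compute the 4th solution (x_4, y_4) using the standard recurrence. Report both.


Step 1: Find the fundamental solution (x₁, y₁) of x² - 63y² = 1.
  Expand √63 as a continued fraction. a₀ = ⌊√63⌋ = 7; iterate m_{k+1} = d_k·a_k − m_k, d_{k+1} = (63 − m_{k+1}²)/d_k, a_{k+1} = ⌊(a₀ + m_{k+1})/d_{k+1}⌋ (starting m₀ = 0, d₀ = 1), with convergents p_k = a_k·p_{k-1} + p_{k-2}, q_k = a_k·q_{k-1} + q_{k-2} (p₋₁ = 1, q₋₁ = 0):
  k = 0: a₀ = 7; p₀/q₀ = 7/1; p₀² − 63·q₀² = 49 − 63 = -14.
  k = 1: m = 7, d = 14, a = ⌊(7 + 7)/14⌋ = 1; p/q = (1·7 + 1)/(1·1 + 0) = 8/1; p² − 63·q² = 64 − 63 = 1.
  The first convergent with p² − 63·q² = 1 gives the fundamental solution (x₁, y₁) = (8, 1).
Step 2: Apply the recurrence (x_{n+1}, y_{n+1}) = (x₁x_n + 63y₁y_n, x₁y_n + y₁x_n) repeatedly.
  From (x_1, y_1) = (8, 1): x_2 = 8·8 + 63·1·1 = 127; y_2 = 8·1 + 1·8 = 16.
  From (x_2, y_2) = (127, 16): x_3 = 8·127 + 63·1·16 = 2024; y_3 = 8·16 + 1·127 = 255.
  From (x_3, y_3) = (2024, 255): x_4 = 8·2024 + 63·1·255 = 32257; y_4 = 8·255 + 1·2024 = 4064.
Step 3: Verify x_4² - 63·y_4² = 1040514049 - 1040514048 = 1 (should be 1). ✓

(x_1, y_1) = (8, 1); (x_4, y_4) = (32257, 4064).


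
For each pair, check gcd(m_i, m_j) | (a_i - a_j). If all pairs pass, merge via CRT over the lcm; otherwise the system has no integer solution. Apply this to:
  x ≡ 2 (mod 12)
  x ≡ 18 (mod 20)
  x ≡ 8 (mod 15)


Moduli 12, 20, 15 are not pairwise coprime, so CRT works modulo lcm(m_i) when all pairwise compatibility conditions hold.
Pairwise compatibility: gcd(m_i, m_j) must divide a_i - a_j for every pair.
Merge one congruence at a time:
  Start: x ≡ 2 (mod 12).
  Combine with x ≡ 18 (mod 20): gcd(12, 20) = 4; 18 - 2 = 16, which IS divisible by 4, so compatible.
    Write x = 2 + 12·t and substitute into x ≡ 18 (mod 20): 12·t ≡ 18 − 2 = 16 (mod 20).
    Divide the congruence (and modulus) by g = 4: 3·t ≡ 4 (mod 5).
    The inverse of 3 mod 5 is 2 (since 3·2 = 6 = 1·5 + 1), so t ≡ 2·4 = 8 ≡ 3 (mod 5).
    Then x = 2 + 12·3 = 38, valid modulo lcm(12, 20) = 60: x ≡ 38 (mod 60).
  Combine with x ≡ 8 (mod 15): gcd(60, 15) = 15; 8 - 38 = -30, which IS divisible by 15, so compatible.
    Write x = 38 + 60·t and substitute into x ≡ 8 (mod 15): 60·t ≡ 8 − 38 = -30 (mod 15).
    Divide the congruence (and modulus) by g = 15: 4·t ≡ -2 (mod 1).
    Modulo 1 every t works; take t = 0.
    Then x = 38 + 60·0 = 38, valid modulo lcm(60, 15) = 60: x ≡ 38 (mod 60).
Verify: 38 mod 12 = 2, 38 mod 20 = 18, 38 mod 15 = 8.

x ≡ 38 (mod 60).


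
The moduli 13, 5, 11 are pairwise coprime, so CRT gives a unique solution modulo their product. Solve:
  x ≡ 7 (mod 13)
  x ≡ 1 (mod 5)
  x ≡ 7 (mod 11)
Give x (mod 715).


Moduli 13, 5, 11 are pairwise coprime; by CRT there is a unique solution modulo M = 13 · 5 · 11 = 715.
Solve pairwise, accumulating the modulus:
  Start with x ≡ 7 (mod 13).
  Combine with x ≡ 1 (mod 5): since gcd(13, 5) = 1, we get a unique residue mod 65.
    Write x = 7 + 13·t and substitute into x ≡ 1 (mod 5): 13·t ≡ 1 − 7 = -6 (mod 5).
    Reduce coefficients mod 5: 3·t ≡ 4 (mod 5).
    The inverse of 3 mod 5 is 2 (since 3·2 = 6 = 1·5 + 1), so t ≡ 2·4 = 8 ≡ 3 (mod 5).
    Then x = 7 + 13·3 = 46, valid modulo lcm(13, 5) = 65: x ≡ 46 (mod 65).
  Combine with x ≡ 7 (mod 11): since gcd(65, 11) = 1, we get a unique residue mod 715.
    Write x = 46 + 65·t and substitute into x ≡ 7 (mod 11): 65·t ≡ 7 − 46 = -39 (mod 11).
    Reduce coefficients mod 11: 10·t ≡ 5 (mod 11).
    The inverse of 10 mod 11 is 10 (since 10·10 = 100 = 9·11 + 1), so t ≡ 10·5 = 50 ≡ 6 (mod 11).
    Then x = 46 + 65·6 = 436, valid modulo lcm(65, 11) = 715: x ≡ 436 (mod 715).
Verify: 436 mod 13 = 7 ✓, 436 mod 5 = 1 ✓, 436 mod 11 = 7 ✓.

x ≡ 436 (mod 715).


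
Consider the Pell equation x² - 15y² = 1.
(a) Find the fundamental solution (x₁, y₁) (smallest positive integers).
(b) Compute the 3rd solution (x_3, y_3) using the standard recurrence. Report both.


Step 1: Find the fundamental solution (x₁, y₁) of x² - 15y² = 1.
  Expand √15 as a continued fraction. a₀ = ⌊√15⌋ = 3; iterate m_{k+1} = d_k·a_k − m_k, d_{k+1} = (15 − m_{k+1}²)/d_k, a_{k+1} = ⌊(a₀ + m_{k+1})/d_{k+1}⌋ (starting m₀ = 0, d₀ = 1), with convergents p_k = a_k·p_{k-1} + p_{k-2}, q_k = a_k·q_{k-1} + q_{k-2} (p₋₁ = 1, q₋₁ = 0):
  k = 0: a₀ = 3; p₀/q₀ = 3/1; p₀² − 15·q₀² = 9 − 15 = -6.
  k = 1: m = 3, d = 6, a = ⌊(3 + 3)/6⌋ = 1; p/q = (1·3 + 1)/(1·1 + 0) = 4/1; p² − 15·q² = 16 − 15 = 1.
  The first convergent with p² − 15·q² = 1 gives the fundamental solution (x₁, y₁) = (4, 1).
Step 2: Apply the recurrence (x_{n+1}, y_{n+1}) = (x₁x_n + 15y₁y_n, x₁y_n + y₁x_n) repeatedly.
  From (x_1, y_1) = (4, 1): x_2 = 4·4 + 15·1·1 = 31; y_2 = 4·1 + 1·4 = 8.
  From (x_2, y_2) = (31, 8): x_3 = 4·31 + 15·1·8 = 244; y_3 = 4·8 + 1·31 = 63.
Step 3: Verify x_3² - 15·y_3² = 59536 - 59535 = 1 (should be 1). ✓

(x_1, y_1) = (4, 1); (x_3, y_3) = (244, 63).


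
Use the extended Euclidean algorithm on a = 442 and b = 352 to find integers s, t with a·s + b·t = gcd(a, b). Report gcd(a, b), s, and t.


Euclidean algorithm on (442, 352) — divide until remainder is 0:
  442 = 1 · 352 + 90
  352 = 3 · 90 + 82
  90 = 1 · 82 + 8
  82 = 10 · 8 + 2
  8 = 4 · 2 + 0
gcd(442, 352) = 2.
Track Bezout coefficients alongside the remainders: start with r₀ = 442 = a·1 + b·0 (s = 1, t = 0) and r₁ = 352 = a·0 + b·1 (s = 0, t = 1); each new remainder r_{k+1} = r_{k-1} − q_k·r_k inherits s_{k+1} = s_{k-1} − q_k·s_k, t_{k+1} = t_{k-1} − q_k·t_k, so r_k = a·s_k + b·t_k at every step:
  q = 1: r = 90, s = 1 − 1·0 = 1, t = 0 − 1·1 = -1  (check: 442·1 + 352·(-1) = 90)
  q = 3: r = 82, s = 0 − 3·1 = -3, t = 1 − 3·(-1) = 4  (check: 442·(-3) + 352·4 = 82)
  q = 1: r = 8, s = 1 − 1·(-3) = 4, t = -1 − 1·4 = -5  (check: 442·4 + 352·(-5) = 8)
  q = 10: r = 2, s = -3 − 10·4 = -43, t = 4 − 10·(-5) = 54  (check: 442·(-43) + 352·54 = 2)
The row with r = 2 (the gcd) gives the Bezout coefficients s = -43, t = 54.
Result: 442 · (-43) + 352 · (54) = 2.

gcd(442, 352) = 2; s = -43, t = 54 (check: 442·(-43) + 352·54 = 2).


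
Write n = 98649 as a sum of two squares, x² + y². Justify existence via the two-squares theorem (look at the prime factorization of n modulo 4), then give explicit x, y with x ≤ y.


Step 1: Factor n = 98649 = 3^2 · 97 · 113.
Step 2: Check the mod-4 condition on each prime factor: 3 ≡ 3 (mod 4), exponent 2 (must be even); 97 ≡ 1 (mod 4), exponent 1; 113 ≡ 1 (mod 4), exponent 1.
All primes ≡ 3 (mod 4) appear to even exponent (or don't appear), so by the two-squares theorem n IS expressible as a sum of two squares.
Step 3: Build a representation. Group n = k² · m with k = 3 and m = 97 · 113 = 10961 (a product of primes ≡ 1 (mod 4)); a representation of m scales to one of n via (k·x)² + (k·y)² = k²(x² + y²). Each prime p ≡ 1 (mod 4) is itself a sum of two squares; find a² by testing p − a² for a perfect square:
  97: 97 − 1² = 96, 97 − 2² = 93, 97 − 3² = 88, 97 − 4² = 81 = 9² ⇒ 97 = 4² + 9².
  113: 113 − 1² = 112, 113 − 2² = 109, 113 − 3² = 104, 113 − 4² = 97, 113 − 5² = 88, 113 − 6² = 77, 113 − 7² = 64 = 8² ⇒ 113 = 7² + 8².
  Combine using the Brahmagupta–Fibonacci identity (a² + b²)(c² + d²) = (ac − bd)² + (ad + bc)² = (ac + bd)² + (ad − bc)²:
  97 · 113 = 10961: from (4² + 9²)(7² + 8²), take (4·7 − 9·8, 4·8 + 9·7) = (28 − 72, 32 + 63) = (-44, 95); dropping signs (only squares matter) gives (44, 95); check 44² + 95² = 1936 + 9025 = 10961 ✓.
  Scale by k = 3: (3·44, 3·95) = (132, 285).
Step 4: Order so x ≤ y and verify: 132² + 285² = 17424 + 81225 = 98649 = n. ✓

n = 98649 = 132² + 285² (one valid representation with x ≤ y).


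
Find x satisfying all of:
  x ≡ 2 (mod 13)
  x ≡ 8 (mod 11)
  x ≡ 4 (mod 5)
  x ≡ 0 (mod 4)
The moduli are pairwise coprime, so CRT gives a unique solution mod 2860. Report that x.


Product of moduli M = 13 · 11 · 5 · 4 = 2860.
Merge one congruence at a time:
  Start: x ≡ 2 (mod 13).
  Combine with x ≡ 8 (mod 11); new modulus lcm = 143.
    Write x = 2 + 13·t and substitute into x ≡ 8 (mod 11): 13·t ≡ 8 − 2 = 6 (mod 11).
    Reduce coefficients mod 11: 2·t ≡ 6 (mod 11).
    The inverse of 2 mod 11 is 6 (since 2·6 = 12 = 1·11 + 1), so t ≡ 6·6 = 36 ≡ 3 (mod 11).
    Then x = 2 + 13·3 = 41, valid modulo lcm(13, 11) = 143: x ≡ 41 (mod 143).
  Combine with x ≡ 4 (mod 5); new modulus lcm = 715.
    Write x = 41 + 143·t and substitute into x ≡ 4 (mod 5): 143·t ≡ 4 − 41 = -37 (mod 5).
    Reduce coefficients mod 5: 3·t ≡ 3 (mod 5).
    The inverse of 3 mod 5 is 2 (since 3·2 = 6 = 1·5 + 1), so t ≡ 2·3 = 6 ≡ 1 (mod 5).
    Then x = 41 + 143·1 = 184, valid modulo lcm(143, 5) = 715: x ≡ 184 (mod 715).
  Combine with x ≡ 0 (mod 4); new modulus lcm = 2860.
    Write x = 184 + 715·t and substitute into x ≡ 0 (mod 4): 715·t ≡ 0 − 184 = -184 (mod 4).
    Reduce coefficients mod 4: 3·t ≡ 0 (mod 4).
    The inverse of 3 mod 4 is 3 (since 3·3 = 9 = 2·4 + 1), so t ≡ 3·0 = 0 ≡ 0 (mod 4).
    Then x = 184 + 715·0 = 184, valid modulo lcm(715, 4) = 2860: x ≡ 184 (mod 2860).
Verify against each original: 184 mod 13 = 2, 184 mod 11 = 8, 184 mod 5 = 4, 184 mod 4 = 0.

x ≡ 184 (mod 2860).


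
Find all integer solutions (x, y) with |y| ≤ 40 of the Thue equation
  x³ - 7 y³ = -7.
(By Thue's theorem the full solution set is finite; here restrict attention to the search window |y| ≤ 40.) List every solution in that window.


The equation is x³ - 7y³ = -7. For fixed y, x³ = 7·y³ − 7, so a solution requires the RHS to be a perfect cube.
Strategy: iterate y from -40 to 40, compute RHS = 7·y³ − 7, and check whether it is a (positive or negative) perfect cube.
Check small values of y:
  y = 0: RHS = -7 is not a perfect cube.
  y = 1: RHS = 0 = (0)³ ⇒ x = 0 works.
  y = -1: RHS = -14 is not a perfect cube.
  y = 2: RHS = 49 is not a perfect cube.
  y = -2: RHS = -63 is not a perfect cube.
  y = 3: RHS = 182 is not a perfect cube.
  y = -3: RHS = -196 is not a perfect cube.
Continuing the search up to |y| = 40 finds no further solutions beyond those listed.
Collected solutions: (0, 1).

Solutions (with |y| ≤ 40): (0, 1).


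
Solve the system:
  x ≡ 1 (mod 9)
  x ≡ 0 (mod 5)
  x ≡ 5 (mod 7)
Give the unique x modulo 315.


Moduli 9, 5, 7 are pairwise coprime; by CRT there is a unique solution modulo M = 9 · 5 · 7 = 315.
Solve pairwise, accumulating the modulus:
  Start with x ≡ 1 (mod 9).
  Combine with x ≡ 0 (mod 5): since gcd(9, 5) = 1, we get a unique residue mod 45.
    Write x = 1 + 9·t and substitute into x ≡ 0 (mod 5): 9·t ≡ 0 − 1 = -1 (mod 5).
    Reduce coefficients mod 5: 4·t ≡ 4 (mod 5).
    The inverse of 4 mod 5 is 4 (since 4·4 = 16 = 3·5 + 1), so t ≡ 4·4 = 16 ≡ 1 (mod 5).
    Then x = 1 + 9·1 = 10, valid modulo lcm(9, 5) = 45: x ≡ 10 (mod 45).
  Combine with x ≡ 5 (mod 7): since gcd(45, 7) = 1, we get a unique residue mod 315.
    Write x = 10 + 45·t and substitute into x ≡ 5 (mod 7): 45·t ≡ 5 − 10 = -5 (mod 7).
    Reduce coefficients mod 7: 3·t ≡ 2 (mod 7).
    The inverse of 3 mod 7 is 5 (since 3·5 = 15 = 2·7 + 1), so t ≡ 5·2 = 10 ≡ 3 (mod 7).
    Then x = 10 + 45·3 = 145, valid modulo lcm(45, 7) = 315: x ≡ 145 (mod 315).
Verify: 145 mod 9 = 1 ✓, 145 mod 5 = 0 ✓, 145 mod 7 = 5 ✓.

x ≡ 145 (mod 315).


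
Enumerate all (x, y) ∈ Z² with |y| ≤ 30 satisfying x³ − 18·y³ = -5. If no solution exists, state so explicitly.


The equation is x³ - 18y³ = -5. For fixed y, x³ = 18·y³ − 5, so a solution requires the RHS to be a perfect cube.
Strategy: iterate y from -30 to 30, compute RHS = 18·y³ − 5, and check whether it is a (positive or negative) perfect cube.
Check small values of y:
  y = 0: RHS = -5 is not a perfect cube.
  y = 1: RHS = 13 is not a perfect cube.
  y = -1: RHS = -23 is not a perfect cube.
  y = 2: RHS = 139 is not a perfect cube.
  y = -2: RHS = -149 is not a perfect cube.
  y = 3: RHS = 481 is not a perfect cube.
  y = -3: RHS = -491 is not a perfect cube.
Continuing the search up to |y| = 30 finds no solutions either.
No (x, y) in the scanned range satisfies the equation.

No integer solutions with |y| ≤ 30.


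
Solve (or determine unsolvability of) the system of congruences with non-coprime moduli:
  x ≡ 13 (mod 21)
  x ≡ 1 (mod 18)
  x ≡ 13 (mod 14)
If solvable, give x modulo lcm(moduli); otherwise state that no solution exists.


Moduli 21, 18, 14 are not pairwise coprime, so CRT works modulo lcm(m_i) when all pairwise compatibility conditions hold.
Pairwise compatibility: gcd(m_i, m_j) must divide a_i - a_j for every pair.
Merge one congruence at a time:
  Start: x ≡ 13 (mod 21).
  Combine with x ≡ 1 (mod 18): gcd(21, 18) = 3; 1 - 13 = -12, which IS divisible by 3, so compatible.
    Write x = 13 + 21·t and substitute into x ≡ 1 (mod 18): 21·t ≡ 1 − 13 = -12 (mod 18).
    Divide the congruence (and modulus) by g = 3: 7·t ≡ -4 (mod 6).
    Reduce coefficients mod 6: 1·t ≡ 2 (mod 6).
    So t ≡ 2 (mod 6).
    Then x = 13 + 21·2 = 55, valid modulo lcm(21, 18) = 126: x ≡ 55 (mod 126).
  Combine with x ≡ 13 (mod 14): gcd(126, 14) = 14; 13 - 55 = -42, which IS divisible by 14, so compatible.
    Write x = 55 + 126·t and substitute into x ≡ 13 (mod 14): 126·t ≡ 13 − 55 = -42 (mod 14).
    Divide the congruence (and modulus) by g = 14: 9·t ≡ -3 (mod 1).
    Modulo 1 every t works; take t = 0.
    Then x = 55 + 126·0 = 55, valid modulo lcm(126, 14) = 126: x ≡ 55 (mod 126).
Verify: 55 mod 21 = 13, 55 mod 18 = 1, 55 mod 14 = 13.

x ≡ 55 (mod 126).


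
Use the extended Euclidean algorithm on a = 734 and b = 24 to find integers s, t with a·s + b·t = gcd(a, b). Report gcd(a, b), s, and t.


Euclidean algorithm on (734, 24) — divide until remainder is 0:
  734 = 30 · 24 + 14
  24 = 1 · 14 + 10
  14 = 1 · 10 + 4
  10 = 2 · 4 + 2
  4 = 2 · 2 + 0
gcd(734, 24) = 2.
Track Bezout coefficients alongside the remainders: start with r₀ = 734 = a·1 + b·0 (s = 1, t = 0) and r₁ = 24 = a·0 + b·1 (s = 0, t = 1); each new remainder r_{k+1} = r_{k-1} − q_k·r_k inherits s_{k+1} = s_{k-1} − q_k·s_k, t_{k+1} = t_{k-1} − q_k·t_k, so r_k = a·s_k + b·t_k at every step:
  q = 30: r = 14, s = 1 − 30·0 = 1, t = 0 − 30·1 = -30  (check: 734·1 + 24·(-30) = 14)
  q = 1: r = 10, s = 0 − 1·1 = -1, t = 1 − 1·(-30) = 31  (check: 734·(-1) + 24·31 = 10)
  q = 1: r = 4, s = 1 − 1·(-1) = 2, t = -30 − 1·31 = -61  (check: 734·2 + 24·(-61) = 4)
  q = 2: r = 2, s = -1 − 2·2 = -5, t = 31 − 2·(-61) = 153  (check: 734·(-5) + 24·153 = 2)
The row with r = 2 (the gcd) gives the Bezout coefficients s = -5, t = 153.
Result: 734 · (-5) + 24 · (153) = 2.

gcd(734, 24) = 2; s = -5, t = 153 (check: 734·(-5) + 24·153 = 2).


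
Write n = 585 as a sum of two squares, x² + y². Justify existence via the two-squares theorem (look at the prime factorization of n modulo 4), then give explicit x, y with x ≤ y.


Step 1: Factor n = 585 = 3^2 · 5 · 13.
Step 2: Check the mod-4 condition on each prime factor: 3 ≡ 3 (mod 4), exponent 2 (must be even); 5 ≡ 1 (mod 4), exponent 1; 13 ≡ 1 (mod 4), exponent 1.
All primes ≡ 3 (mod 4) appear to even exponent (or don't appear), so by the two-squares theorem n IS expressible as a sum of two squares.
Step 3: Build a representation. Group n = k² · m with k = 3 and m = 5 · 13 = 65 (a product of primes ≡ 1 (mod 4)); a representation of m scales to one of n via (k·x)² + (k·y)² = k²(x² + y²). Each prime p ≡ 1 (mod 4) is itself a sum of two squares; find a² by testing p − a² for a perfect square:
  5: 5 − 1² = 4 = 2² ⇒ 5 = 1² + 2².
  13: 13 − 1² = 12, 13 − 2² = 9 = 3² ⇒ 13 = 2² + 3².
  Combine using the Brahmagupta–Fibonacci identity (a² + b²)(c² + d²) = (ac − bd)² + (ad + bc)² = (ac + bd)² + (ad − bc)²:
  5 · 13 = 65: from (1² + 2²)(2² + 3²), take (1·2 − 2·3, 1·3 + 2·2) = (2 − 6, 3 + 4) = (-4, 7); dropping signs (only squares matter) gives (4, 7); check 4² + 7² = 16 + 49 = 65 ✓.
  Scale by k = 3: (3·4, 3·7) = (12, 21).
Step 4: Order so x ≤ y and verify: 12² + 21² = 144 + 441 = 585 = n. ✓

n = 585 = 12² + 21² (one valid representation with x ≤ y).


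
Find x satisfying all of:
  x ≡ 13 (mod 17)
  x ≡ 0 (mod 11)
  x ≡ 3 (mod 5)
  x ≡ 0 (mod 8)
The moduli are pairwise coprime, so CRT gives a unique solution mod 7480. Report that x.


Product of moduli M = 17 · 11 · 5 · 8 = 7480.
Merge one congruence at a time:
  Start: x ≡ 13 (mod 17).
  Combine with x ≡ 0 (mod 11); new modulus lcm = 187.
    Write x = 13 + 17·t and substitute into x ≡ 0 (mod 11): 17·t ≡ 0 − 13 = -13 (mod 11).
    Reduce coefficients mod 11: 6·t ≡ 9 (mod 11).
    The inverse of 6 mod 11 is 2 (since 6·2 = 12 = 1·11 + 1), so t ≡ 2·9 = 18 ≡ 7 (mod 11).
    Then x = 13 + 17·7 = 132, valid modulo lcm(17, 11) = 187: x ≡ 132 (mod 187).
  Combine with x ≡ 3 (mod 5); new modulus lcm = 935.
    Write x = 132 + 187·t and substitute into x ≡ 3 (mod 5): 187·t ≡ 3 − 132 = -129 (mod 5).
    Reduce coefficients mod 5: 2·t ≡ 1 (mod 5).
    The inverse of 2 mod 5 is 3 (since 2·3 = 6 = 1·5 + 1), so t ≡ 3·1 = 3 ≡ 3 (mod 5).
    Then x = 132 + 187·3 = 693, valid modulo lcm(187, 5) = 935: x ≡ 693 (mod 935).
  Combine with x ≡ 0 (mod 8); new modulus lcm = 7480.
    Write x = 693 + 935·t and substitute into x ≡ 0 (mod 8): 935·t ≡ 0 − 693 = -693 (mod 8).
    Reduce coefficients mod 8: 7·t ≡ 3 (mod 8).
    The inverse of 7 mod 8 is 7 (since 7·7 = 49 = 6·8 + 1), so t ≡ 7·3 = 21 ≡ 5 (mod 8).
    Then x = 693 + 935·5 = 5368, valid modulo lcm(935, 8) = 7480: x ≡ 5368 (mod 7480).
Verify against each original: 5368 mod 17 = 13, 5368 mod 11 = 0, 5368 mod 5 = 3, 5368 mod 8 = 0.

x ≡ 5368 (mod 7480).


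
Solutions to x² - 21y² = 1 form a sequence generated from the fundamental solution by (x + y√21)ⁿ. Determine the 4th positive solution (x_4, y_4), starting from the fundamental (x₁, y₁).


Step 1: Find the fundamental solution (x₁, y₁) of x² - 21y² = 1.
  Expand √21 as a continued fraction. a₀ = ⌊√21⌋ = 4; iterate m_{k+1} = d_k·a_k − m_k, d_{k+1} = (21 − m_{k+1}²)/d_k, a_{k+1} = ⌊(a₀ + m_{k+1})/d_{k+1}⌋ (starting m₀ = 0, d₀ = 1), with convergents p_k = a_k·p_{k-1} + p_{k-2}, q_k = a_k·q_{k-1} + q_{k-2} (p₋₁ = 1, q₋₁ = 0):
  k = 0: a₀ = 4; p₀/q₀ = 4/1; p₀² − 21·q₀² = 16 − 21 = -5.
  k = 1: m = 4, d = 5, a = ⌊(4 + 4)/5⌋ = 1; p/q = (1·4 + 1)/(1·1 + 0) = 5/1; p² − 21·q² = 25 − 21 = 4.
  k = 2: m = 1, d = 4, a = ⌊(4 + 1)/4⌋ = 1; p/q = (1·5 + 4)/(1·1 + 1) = 9/2; p² − 21·q² = 81 − 84 = -3.
  k = 3: m = 3, d = 3, a = ⌊(4 + 3)/3⌋ = 2; p/q = (2·9 + 5)/(2·2 + 1) = 23/5; p² − 21·q² = 529 − 525 = 4.
  k = 4: m = 3, d = 4, a = ⌊(4 + 3)/4⌋ = 1; p/q = (1·23 + 9)/(1·5 + 2) = 32/7; p² − 21·q² = 1024 − 1029 = -5.
  k = 5: m = 1, d = 5, a = ⌊(4 + 1)/5⌋ = 1; p/q = (1·32 + 23)/(1·7 + 5) = 55/12; p² − 21·q² = 3025 − 3024 = 1.
  The first convergent with p² − 21·q² = 1 gives the fundamental solution (x₁, y₁) = (55, 12).
Step 2: Apply the recurrence (x_{n+1}, y_{n+1}) = (x₁x_n + 21y₁y_n, x₁y_n + y₁x_n) repeatedly.
  From (x_1, y_1) = (55, 12): x_2 = 55·55 + 21·12·12 = 6049; y_2 = 55·12 + 12·55 = 1320.
  From (x_2, y_2) = (6049, 1320): x_3 = 55·6049 + 21·12·1320 = 665335; y_3 = 55·1320 + 12·6049 = 145188.
  From (x_3, y_3) = (665335, 145188): x_4 = 55·665335 + 21·12·145188 = 73180801; y_4 = 55·145188 + 12·665335 = 15969360.
Step 3: Verify x_4² - 21·y_4² = 5355429635001601 - 5355429635001600 = 1 (should be 1). ✓

(x_1, y_1) = (55, 12); (x_4, y_4) = (73180801, 15969360).


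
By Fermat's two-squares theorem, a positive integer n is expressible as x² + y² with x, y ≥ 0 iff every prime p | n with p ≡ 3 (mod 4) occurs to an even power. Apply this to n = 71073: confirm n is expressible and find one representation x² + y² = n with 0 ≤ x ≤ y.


Step 1: Factor n = 71073 = 3^2 · 53 · 149.
Step 2: Check the mod-4 condition on each prime factor: 3 ≡ 3 (mod 4), exponent 2 (must be even); 53 ≡ 1 (mod 4), exponent 1; 149 ≡ 1 (mod 4), exponent 1.
All primes ≡ 3 (mod 4) appear to even exponent (or don't appear), so by the two-squares theorem n IS expressible as a sum of two squares.
Step 3: Build a representation. Group n = k² · m with k = 3 and m = 53 · 149 = 7897 (a product of primes ≡ 1 (mod 4)); a representation of m scales to one of n via (k·x)² + (k·y)² = k²(x² + y²). Each prime p ≡ 1 (mod 4) is itself a sum of two squares; find a² by testing p − a² for a perfect square:
  53: 53 − 1² = 52, 53 − 2² = 49 = 7² ⇒ 53 = 2² + 7².
  149: 149 − 1² = 148, 149 − 2² = 145, 149 − 3² = 140, 149 − 4² = 133, 149 − 5² = 124, 149 − 6² = 113, 149 − 7² = 100 = 10² ⇒ 149 = 7² + 10².
  Combine using the Brahmagupta–Fibonacci identity (a² + b²)(c² + d²) = (ac − bd)² + (ad + bc)² = (ac + bd)² + (ad − bc)²:
  53 · 149 = 7897: from (2² + 7²)(7² + 10²), take (2·7 − 7·10, 2·10 + 7·7) = (14 − 70, 20 + 49) = (-56, 69); dropping signs (only squares matter) gives (56, 69); check 56² + 69² = 3136 + 4761 = 7897 ✓.
  Scale by k = 3: (3·56, 3·69) = (168, 207).
Step 4: Order so x ≤ y and verify: 168² + 207² = 28224 + 42849 = 71073 = n. ✓

n = 71073 = 168² + 207² (one valid representation with x ≤ y).


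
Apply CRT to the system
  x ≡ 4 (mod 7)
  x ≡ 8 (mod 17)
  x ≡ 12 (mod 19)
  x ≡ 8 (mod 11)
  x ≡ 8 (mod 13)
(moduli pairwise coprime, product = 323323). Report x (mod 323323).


Product of moduli M = 7 · 17 · 19 · 11 · 13 = 323323.
Merge one congruence at a time:
  Start: x ≡ 4 (mod 7).
  Combine with x ≡ 8 (mod 17); new modulus lcm = 119.
    Write x = 4 + 7·t and substitute into x ≡ 8 (mod 17): 7·t ≡ 8 − 4 = 4 (mod 17).
    The inverse of 7 mod 17 is 5 (since 7·5 = 35 = 2·17 + 1), so t ≡ 5·4 = 20 ≡ 3 (mod 17).
    Then x = 4 + 7·3 = 25, valid modulo lcm(7, 17) = 119: x ≡ 25 (mod 119).
  Combine with x ≡ 12 (mod 19); new modulus lcm = 2261.
    Write x = 25 + 119·t and substitute into x ≡ 12 (mod 19): 119·t ≡ 12 − 25 = -13 (mod 19).
    Reduce coefficients mod 19: 5·t ≡ 6 (mod 19).
    The inverse of 5 mod 19 is 4 (since 5·4 = 20 = 1·19 + 1), so t ≡ 4·6 = 24 ≡ 5 (mod 19).
    Then x = 25 + 119·5 = 620, valid modulo lcm(119, 19) = 2261: x ≡ 620 (mod 2261).
  Combine with x ≡ 8 (mod 11); new modulus lcm = 24871.
    Write x = 620 + 2261·t and substitute into x ≡ 8 (mod 11): 2261·t ≡ 8 − 620 = -612 (mod 11).
    Reduce coefficients mod 11: 6·t ≡ 4 (mod 11).
    The inverse of 6 mod 11 is 2 (since 6·2 = 12 = 1·11 + 1), so t ≡ 2·4 = 8 ≡ 8 (mod 11).
    Then x = 620 + 2261·8 = 18708, valid modulo lcm(2261, 11) = 24871: x ≡ 18708 (mod 24871).
  Combine with x ≡ 8 (mod 13); new modulus lcm = 323323.
    Write x = 18708 + 24871·t and substitute into x ≡ 8 (mod 13): 24871·t ≡ 8 − 18708 = -18700 (mod 13).
    Reduce coefficients mod 13: 2·t ≡ 7 (mod 13).
    The inverse of 2 mod 13 is 7 (since 2·7 = 14 = 1·13 + 1), so t ≡ 7·7 = 49 ≡ 10 (mod 13).
    Then x = 18708 + 24871·10 = 267418, valid modulo lcm(24871, 13) = 323323: x ≡ 267418 (mod 323323).
Verify against each original: 267418 mod 7 = 4, 267418 mod 17 = 8, 267418 mod 19 = 12, 267418 mod 11 = 8, 267418 mod 13 = 8.

x ≡ 267418 (mod 323323).


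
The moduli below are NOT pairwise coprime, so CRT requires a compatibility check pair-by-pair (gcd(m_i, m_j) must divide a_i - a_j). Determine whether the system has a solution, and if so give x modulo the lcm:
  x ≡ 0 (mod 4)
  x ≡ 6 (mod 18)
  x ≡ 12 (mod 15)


Moduli 4, 18, 15 are not pairwise coprime, so CRT works modulo lcm(m_i) when all pairwise compatibility conditions hold.
Pairwise compatibility: gcd(m_i, m_j) must divide a_i - a_j for every pair.
Merge one congruence at a time:
  Start: x ≡ 0 (mod 4).
  Combine with x ≡ 6 (mod 18): gcd(4, 18) = 2; 6 - 0 = 6, which IS divisible by 2, so compatible.
    Write x = 0 + 4·t and substitute into x ≡ 6 (mod 18): 4·t ≡ 6 − 0 = 6 (mod 18).
    Divide the congruence (and modulus) by g = 2: 2·t ≡ 3 (mod 9).
    The inverse of 2 mod 9 is 5 (since 2·5 = 10 = 1·9 + 1), so t ≡ 5·3 = 15 ≡ 6 (mod 9).
    Then x = 0 + 4·6 = 24, valid modulo lcm(4, 18) = 36: x ≡ 24 (mod 36).
  Combine with x ≡ 12 (mod 15): gcd(36, 15) = 3; 12 - 24 = -12, which IS divisible by 3, so compatible.
    Write x = 24 + 36·t and substitute into x ≡ 12 (mod 15): 36·t ≡ 12 − 24 = -12 (mod 15).
    Divide the congruence (and modulus) by g = 3: 12·t ≡ -4 (mod 5).
    Reduce coefficients mod 5: 2·t ≡ 1 (mod 5).
    The inverse of 2 mod 5 is 3 (since 2·3 = 6 = 1·5 + 1), so t ≡ 3·1 = 3 ≡ 3 (mod 5).
    Then x = 24 + 36·3 = 132, valid modulo lcm(36, 15) = 180: x ≡ 132 (mod 180).
Verify: 132 mod 4 = 0, 132 mod 18 = 6, 132 mod 15 = 12.

x ≡ 132 (mod 180).


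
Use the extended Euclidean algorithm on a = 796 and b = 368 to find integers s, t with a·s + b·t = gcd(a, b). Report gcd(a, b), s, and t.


Euclidean algorithm on (796, 368) — divide until remainder is 0:
  796 = 2 · 368 + 60
  368 = 6 · 60 + 8
  60 = 7 · 8 + 4
  8 = 2 · 4 + 0
gcd(796, 368) = 4.
Track Bezout coefficients alongside the remainders: start with r₀ = 796 = a·1 + b·0 (s = 1, t = 0) and r₁ = 368 = a·0 + b·1 (s = 0, t = 1); each new remainder r_{k+1} = r_{k-1} − q_k·r_k inherits s_{k+1} = s_{k-1} − q_k·s_k, t_{k+1} = t_{k-1} − q_k·t_k, so r_k = a·s_k + b·t_k at every step:
  q = 2: r = 60, s = 1 − 2·0 = 1, t = 0 − 2·1 = -2  (check: 796·1 + 368·(-2) = 60)
  q = 6: r = 8, s = 0 − 6·1 = -6, t = 1 − 6·(-2) = 13  (check: 796·(-6) + 368·13 = 8)
  q = 7: r = 4, s = 1 − 7·(-6) = 43, t = -2 − 7·13 = -93  (check: 796·43 + 368·(-93) = 4)
The row with r = 4 (the gcd) gives the Bezout coefficients s = 43, t = -93.
Result: 796 · (43) + 368 · (-93) = 4.

gcd(796, 368) = 4; s = 43, t = -93 (check: 796·43 + 368·(-93) = 4).


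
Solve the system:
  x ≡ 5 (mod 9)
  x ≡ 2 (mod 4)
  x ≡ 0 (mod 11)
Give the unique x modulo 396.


Moduli 9, 4, 11 are pairwise coprime; by CRT there is a unique solution modulo M = 9 · 4 · 11 = 396.
Solve pairwise, accumulating the modulus:
  Start with x ≡ 5 (mod 9).
  Combine with x ≡ 2 (mod 4): since gcd(9, 4) = 1, we get a unique residue mod 36.
    Write x = 5 + 9·t and substitute into x ≡ 2 (mod 4): 9·t ≡ 2 − 5 = -3 (mod 4).
    Reduce coefficients mod 4: 1·t ≡ 1 (mod 4).
    So t ≡ 1 (mod 4).
    Then x = 5 + 9·1 = 14, valid modulo lcm(9, 4) = 36: x ≡ 14 (mod 36).
  Combine with x ≡ 0 (mod 11): since gcd(36, 11) = 1, we get a unique residue mod 396.
    Write x = 14 + 36·t and substitute into x ≡ 0 (mod 11): 36·t ≡ 0 − 14 = -14 (mod 11).
    Reduce coefficients mod 11: 3·t ≡ 8 (mod 11).
    The inverse of 3 mod 11 is 4 (since 3·4 = 12 = 1·11 + 1), so t ≡ 4·8 = 32 ≡ 10 (mod 11).
    Then x = 14 + 36·10 = 374, valid modulo lcm(36, 11) = 396: x ≡ 374 (mod 396).
Verify: 374 mod 9 = 5 ✓, 374 mod 4 = 2 ✓, 374 mod 11 = 0 ✓.

x ≡ 374 (mod 396).


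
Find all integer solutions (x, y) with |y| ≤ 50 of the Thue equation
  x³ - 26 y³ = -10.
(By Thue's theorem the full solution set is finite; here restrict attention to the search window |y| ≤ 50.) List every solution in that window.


The equation is x³ - 26y³ = -10. For fixed y, x³ = 26·y³ − 10, so a solution requires the RHS to be a perfect cube.
Strategy: iterate y from -50 to 50, compute RHS = 26·y³ − 10, and check whether it is a (positive or negative) perfect cube.
Check small values of y:
  y = 0: RHS = -10 is not a perfect cube.
  y = 1: RHS = 16 is not a perfect cube.
  y = -1: RHS = -36 is not a perfect cube.
  y = 2: RHS = 198 is not a perfect cube.
  y = -2: RHS = -218 is not a perfect cube.
  y = 3: RHS = 692 is not a perfect cube.
  y = -3: RHS = -712 is not a perfect cube.
Continuing the search up to |y| = 50 finds no solutions either.
No (x, y) in the scanned range satisfies the equation.

No integer solutions with |y| ≤ 50.


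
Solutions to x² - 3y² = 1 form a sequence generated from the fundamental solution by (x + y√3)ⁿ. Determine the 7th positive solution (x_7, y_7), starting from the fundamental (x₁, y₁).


Step 1: Find the fundamental solution (x₁, y₁) of x² - 3y² = 1.
  Expand √3 as a continued fraction. a₀ = ⌊√3⌋ = 1; iterate m_{k+1} = d_k·a_k − m_k, d_{k+1} = (3 − m_{k+1}²)/d_k, a_{k+1} = ⌊(a₀ + m_{k+1})/d_{k+1}⌋ (starting m₀ = 0, d₀ = 1), with convergents p_k = a_k·p_{k-1} + p_{k-2}, q_k = a_k·q_{k-1} + q_{k-2} (p₋₁ = 1, q₋₁ = 0):
  k = 0: a₀ = 1; p₀/q₀ = 1/1; p₀² − 3·q₀² = 1 − 3 = -2.
  k = 1: m = 1, d = 2, a = ⌊(1 + 1)/2⌋ = 1; p/q = (1·1 + 1)/(1·1 + 0) = 2/1; p² − 3·q² = 4 − 3 = 1.
  The first convergent with p² − 3·q² = 1 gives the fundamental solution (x₁, y₁) = (2, 1).
Step 2: Apply the recurrence (x_{n+1}, y_{n+1}) = (x₁x_n + 3y₁y_n, x₁y_n + y₁x_n) repeatedly.
  From (x_1, y_1) = (2, 1): x_2 = 2·2 + 3·1·1 = 7; y_2 = 2·1 + 1·2 = 4.
  From (x_2, y_2) = (7, 4): x_3 = 2·7 + 3·1·4 = 26; y_3 = 2·4 + 1·7 = 15.
  From (x_3, y_3) = (26, 15): x_4 = 2·26 + 3·1·15 = 97; y_4 = 2·15 + 1·26 = 56.
  From (x_4, y_4) = (97, 56): x_5 = 2·97 + 3·1·56 = 362; y_5 = 2·56 + 1·97 = 209.
  From (x_5, y_5) = (362, 209): x_6 = 2·362 + 3·1·209 = 1351; y_6 = 2·209 + 1·362 = 780.
  From (x_6, y_6) = (1351, 780): x_7 = 2·1351 + 3·1·780 = 5042; y_7 = 2·780 + 1·1351 = 2911.
Step 3: Verify x_7² - 3·y_7² = 25421764 - 25421763 = 1 (should be 1). ✓

(x_1, y_1) = (2, 1); (x_7, y_7) = (5042, 2911).


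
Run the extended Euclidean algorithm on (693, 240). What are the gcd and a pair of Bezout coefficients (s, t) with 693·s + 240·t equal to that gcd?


Euclidean algorithm on (693, 240) — divide until remainder is 0:
  693 = 2 · 240 + 213
  240 = 1 · 213 + 27
  213 = 7 · 27 + 24
  27 = 1 · 24 + 3
  24 = 8 · 3 + 0
gcd(693, 240) = 3.
Track Bezout coefficients alongside the remainders: start with r₀ = 693 = a·1 + b·0 (s = 1, t = 0) and r₁ = 240 = a·0 + b·1 (s = 0, t = 1); each new remainder r_{k+1} = r_{k-1} − q_k·r_k inherits s_{k+1} = s_{k-1} − q_k·s_k, t_{k+1} = t_{k-1} − q_k·t_k, so r_k = a·s_k + b·t_k at every step:
  q = 2: r = 213, s = 1 − 2·0 = 1, t = 0 − 2·1 = -2  (check: 693·1 + 240·(-2) = 213)
  q = 1: r = 27, s = 0 − 1·1 = -1, t = 1 − 1·(-2) = 3  (check: 693·(-1) + 240·3 = 27)
  q = 7: r = 24, s = 1 − 7·(-1) = 8, t = -2 − 7·3 = -23  (check: 693·8 + 240·(-23) = 24)
  q = 1: r = 3, s = -1 − 1·8 = -9, t = 3 − 1·(-23) = 26  (check: 693·(-9) + 240·26 = 3)
The row with r = 3 (the gcd) gives the Bezout coefficients s = -9, t = 26.
Result: 693 · (-9) + 240 · (26) = 3.

gcd(693, 240) = 3; s = -9, t = 26 (check: 693·(-9) + 240·26 = 3).


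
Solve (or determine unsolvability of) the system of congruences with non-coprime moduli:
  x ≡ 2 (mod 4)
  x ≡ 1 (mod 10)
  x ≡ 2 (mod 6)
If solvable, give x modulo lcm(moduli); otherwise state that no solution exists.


Moduli 4, 10, 6 are not pairwise coprime, so CRT works modulo lcm(m_i) when all pairwise compatibility conditions hold.
Pairwise compatibility: gcd(m_i, m_j) must divide a_i - a_j for every pair.
Merge one congruence at a time:
  Start: x ≡ 2 (mod 4).
  Combine with x ≡ 1 (mod 10): gcd(4, 10) = 2, and 1 - 2 = -1 is NOT divisible by 2.
    ⇒ system is inconsistent (no integer solution).

No solution (the system is inconsistent).


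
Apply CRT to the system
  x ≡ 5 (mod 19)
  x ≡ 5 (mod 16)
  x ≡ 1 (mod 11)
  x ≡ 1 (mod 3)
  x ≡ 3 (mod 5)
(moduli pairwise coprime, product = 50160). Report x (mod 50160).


Product of moduli M = 19 · 16 · 11 · 3 · 5 = 50160.
Merge one congruence at a time:
  Start: x ≡ 5 (mod 19).
  Combine with x ≡ 5 (mod 16); new modulus lcm = 304.
    Write x = 5 + 19·t and substitute into x ≡ 5 (mod 16): 19·t ≡ 5 − 5 = 0 (mod 16).
    Reduce coefficients mod 16: 3·t ≡ 0 (mod 16).
    The inverse of 3 mod 16 is 11 (since 3·11 = 33 = 2·16 + 1), so t ≡ 11·0 = 0 ≡ 0 (mod 16).
    Then x = 5 + 19·0 = 5, valid modulo lcm(19, 16) = 304: x ≡ 5 (mod 304).
  Combine with x ≡ 1 (mod 11); new modulus lcm = 3344.
    Write x = 5 + 304·t and substitute into x ≡ 1 (mod 11): 304·t ≡ 1 − 5 = -4 (mod 11).
    Reduce coefficients mod 11: 7·t ≡ 7 (mod 11).
    The inverse of 7 mod 11 is 8 (since 7·8 = 56 = 5·11 + 1), so t ≡ 8·7 = 56 ≡ 1 (mod 11).
    Then x = 5 + 304·1 = 309, valid modulo lcm(304, 11) = 3344: x ≡ 309 (mod 3344).
  Combine with x ≡ 1 (mod 3); new modulus lcm = 10032.
    Write x = 309 + 3344·t and substitute into x ≡ 1 (mod 3): 3344·t ≡ 1 − 309 = -308 (mod 3).
    Reduce coefficients mod 3: 2·t ≡ 1 (mod 3).
    The inverse of 2 mod 3 is 2 (since 2·2 = 4 = 1·3 + 1), so t ≡ 2·1 = 2 ≡ 2 (mod 3).
    Then x = 309 + 3344·2 = 6997, valid modulo lcm(3344, 3) = 10032: x ≡ 6997 (mod 10032).
  Combine with x ≡ 3 (mod 5); new modulus lcm = 50160.
    Write x = 6997 + 10032·t and substitute into x ≡ 3 (mod 5): 10032·t ≡ 3 − 6997 = -6994 (mod 5).
    Reduce coefficients mod 5: 2·t ≡ 1 (mod 5).
    The inverse of 2 mod 5 is 3 (since 2·3 = 6 = 1·5 + 1), so t ≡ 3·1 = 3 ≡ 3 (mod 5).
    Then x = 6997 + 10032·3 = 37093, valid modulo lcm(10032, 5) = 50160: x ≡ 37093 (mod 50160).
Verify against each original: 37093 mod 19 = 5, 37093 mod 16 = 5, 37093 mod 11 = 1, 37093 mod 3 = 1, 37093 mod 5 = 3.

x ≡ 37093 (mod 50160).
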